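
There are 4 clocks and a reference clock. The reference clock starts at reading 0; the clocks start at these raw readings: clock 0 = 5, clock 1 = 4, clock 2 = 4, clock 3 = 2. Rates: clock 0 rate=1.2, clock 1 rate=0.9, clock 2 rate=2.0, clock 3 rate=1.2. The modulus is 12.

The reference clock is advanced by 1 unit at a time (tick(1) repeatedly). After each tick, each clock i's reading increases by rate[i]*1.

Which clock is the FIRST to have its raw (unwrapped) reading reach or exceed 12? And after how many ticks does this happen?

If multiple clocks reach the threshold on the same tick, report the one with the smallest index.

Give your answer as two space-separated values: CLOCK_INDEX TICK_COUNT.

Answer: 2 4

Derivation:
clock 0: start=5, rate=1.2, needs 12-5 = 7; ticks = ceil(7/1.2) = ceil(5.8333) = 6; reading at tick 6 = 5 + 1.2*6 = 12.2000
clock 1: start=4, rate=0.9, needs 12-4 = 8; ticks = ceil(8/0.9) = ceil(8.8889) = 9; reading at tick 9 = 4 + 0.9*9 = 12.1000
clock 2: start=4, rate=2.0, needs 12-4 = 8; ticks = ceil(8/2.0) = ceil(4.0000) = 4; reading at tick 4 = 4 + 2.0*4 = 12.0000
clock 3: start=2, rate=1.2, needs 12-2 = 10; ticks = ceil(10/1.2) = ceil(8.3333) = 9; reading at tick 9 = 2 + 1.2*9 = 12.8000
Minimum tick count = 4; winners = [2]; smallest index = 2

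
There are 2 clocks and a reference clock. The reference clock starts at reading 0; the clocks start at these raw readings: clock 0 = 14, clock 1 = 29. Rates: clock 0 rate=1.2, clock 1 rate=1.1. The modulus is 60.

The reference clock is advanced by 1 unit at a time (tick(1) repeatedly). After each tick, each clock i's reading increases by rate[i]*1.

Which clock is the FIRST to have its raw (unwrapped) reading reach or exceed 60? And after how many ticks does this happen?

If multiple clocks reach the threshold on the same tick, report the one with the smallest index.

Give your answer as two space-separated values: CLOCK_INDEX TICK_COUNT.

clock 0: start=14, rate=1.2, needs 60-14 = 46; ticks = ceil(46/1.2) = ceil(38.3333) = 39; reading at tick 39 = 14 + 1.2*39 = 60.8000
clock 1: start=29, rate=1.1, needs 60-29 = 31; ticks = ceil(31/1.1) = ceil(28.1818) = 29; reading at tick 29 = 29 + 1.1*29 = 60.9000
Minimum tick count = 29; winners = [1]; smallest index = 1

Answer: 1 29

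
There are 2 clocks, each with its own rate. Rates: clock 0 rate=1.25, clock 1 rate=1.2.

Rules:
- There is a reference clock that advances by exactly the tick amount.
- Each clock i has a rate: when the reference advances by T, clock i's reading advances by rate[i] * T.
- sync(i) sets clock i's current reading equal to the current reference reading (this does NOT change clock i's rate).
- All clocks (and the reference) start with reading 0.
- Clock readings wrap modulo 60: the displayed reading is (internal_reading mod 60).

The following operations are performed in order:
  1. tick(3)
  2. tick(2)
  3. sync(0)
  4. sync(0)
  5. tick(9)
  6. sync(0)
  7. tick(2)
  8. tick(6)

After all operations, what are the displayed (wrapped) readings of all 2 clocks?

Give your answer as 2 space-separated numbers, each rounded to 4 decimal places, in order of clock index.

After op 1 tick(3): ref=3.0000 raw=[3.7500 3.6000]
After op 2 tick(2): ref=5.0000 raw=[6.2500 6.0000]
After op 3 sync(0): ref=5.0000 raw=[5.0000 6.0000]
After op 4 sync(0): ref=5.0000 raw=[5.0000 6.0000]
After op 5 tick(9): ref=14.0000 raw=[16.2500 16.8000]
After op 6 sync(0): ref=14.0000 raw=[14.0000 16.8000]
After op 7 tick(2): ref=16.0000 raw=[16.5000 19.2000]
After op 8 tick(6): ref=22.0000 raw=[24.0000 26.4000]
Wrap final raw readings (mod 60): 24.0000 mod 60 = 24.0000; 26.4000 mod 60 = 26.4000

Answer: 24.0000 26.4000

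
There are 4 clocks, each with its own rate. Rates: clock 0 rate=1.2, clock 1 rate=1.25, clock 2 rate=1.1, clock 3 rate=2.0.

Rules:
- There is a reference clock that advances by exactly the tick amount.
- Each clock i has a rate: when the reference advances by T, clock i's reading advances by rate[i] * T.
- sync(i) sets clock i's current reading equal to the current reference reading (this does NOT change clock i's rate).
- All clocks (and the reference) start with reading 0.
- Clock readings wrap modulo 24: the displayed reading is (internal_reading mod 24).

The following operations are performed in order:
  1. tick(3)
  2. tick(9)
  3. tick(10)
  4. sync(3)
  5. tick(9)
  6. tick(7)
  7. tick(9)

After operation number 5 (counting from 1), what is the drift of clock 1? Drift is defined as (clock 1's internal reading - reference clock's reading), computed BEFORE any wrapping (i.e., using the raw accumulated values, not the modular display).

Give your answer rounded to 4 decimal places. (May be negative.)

After op 1 tick(3): ref=3.0000 raw=[3.6000 3.7500 3.3000 6.0000]
After op 2 tick(9): ref=12.0000 raw=[14.4000 15.0000 13.2000 24.0000]
After op 3 tick(10): ref=22.0000 raw=[26.4000 27.5000 24.2000 44.0000]
After op 4 sync(3): ref=22.0000 raw=[26.4000 27.5000 24.2000 22.0000]
After op 5 tick(9): ref=31.0000 raw=[37.2000 38.7500 34.1000 40.0000]
Drift of clock 1 after op 5: 38.7500 - 31.0000 = 7.7500

Answer: 7.7500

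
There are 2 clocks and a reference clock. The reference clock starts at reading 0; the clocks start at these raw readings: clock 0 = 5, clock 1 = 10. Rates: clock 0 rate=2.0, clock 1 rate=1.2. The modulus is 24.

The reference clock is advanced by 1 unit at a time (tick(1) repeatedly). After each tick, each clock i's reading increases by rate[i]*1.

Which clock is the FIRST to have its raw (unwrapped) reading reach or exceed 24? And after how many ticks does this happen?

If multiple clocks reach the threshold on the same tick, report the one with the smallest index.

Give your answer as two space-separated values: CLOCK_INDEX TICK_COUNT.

clock 0: start=5, rate=2.0, needs 24-5 = 19; ticks = ceil(19/2.0) = ceil(9.5000) = 10; reading at tick 10 = 5 + 2.0*10 = 25.0000
clock 1: start=10, rate=1.2, needs 24-10 = 14; ticks = ceil(14/1.2) = ceil(11.6667) = 12; reading at tick 12 = 10 + 1.2*12 = 24.4000
Minimum tick count = 10; winners = [0]; smallest index = 0

Answer: 0 10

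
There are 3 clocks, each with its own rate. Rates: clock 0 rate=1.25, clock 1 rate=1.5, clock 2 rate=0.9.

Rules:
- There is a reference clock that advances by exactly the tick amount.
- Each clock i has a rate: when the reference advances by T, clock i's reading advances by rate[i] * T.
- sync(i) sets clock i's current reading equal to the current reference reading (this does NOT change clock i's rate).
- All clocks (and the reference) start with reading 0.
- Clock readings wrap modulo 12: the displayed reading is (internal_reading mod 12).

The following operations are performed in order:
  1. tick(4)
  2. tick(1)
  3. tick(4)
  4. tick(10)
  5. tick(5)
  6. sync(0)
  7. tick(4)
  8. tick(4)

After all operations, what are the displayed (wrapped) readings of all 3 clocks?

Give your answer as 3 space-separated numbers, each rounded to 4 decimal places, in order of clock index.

After op 1 tick(4): ref=4.0000 raw=[5.0000 6.0000 3.6000]
After op 2 tick(1): ref=5.0000 raw=[6.2500 7.5000 4.5000]
After op 3 tick(4): ref=9.0000 raw=[11.2500 13.5000 8.1000]
After op 4 tick(10): ref=19.0000 raw=[23.7500 28.5000 17.1000]
After op 5 tick(5): ref=24.0000 raw=[30.0000 36.0000 21.6000]
After op 6 sync(0): ref=24.0000 raw=[24.0000 36.0000 21.6000]
After op 7 tick(4): ref=28.0000 raw=[29.0000 42.0000 25.2000]
After op 8 tick(4): ref=32.0000 raw=[34.0000 48.0000 28.8000]
Wrap final raw readings (mod 12): 34.0000 mod 12 = 10.0000; 48.0000 mod 12 = 0.0000; 28.8000 mod 12 = 4.8000

Answer: 10.0000 0.0000 4.8000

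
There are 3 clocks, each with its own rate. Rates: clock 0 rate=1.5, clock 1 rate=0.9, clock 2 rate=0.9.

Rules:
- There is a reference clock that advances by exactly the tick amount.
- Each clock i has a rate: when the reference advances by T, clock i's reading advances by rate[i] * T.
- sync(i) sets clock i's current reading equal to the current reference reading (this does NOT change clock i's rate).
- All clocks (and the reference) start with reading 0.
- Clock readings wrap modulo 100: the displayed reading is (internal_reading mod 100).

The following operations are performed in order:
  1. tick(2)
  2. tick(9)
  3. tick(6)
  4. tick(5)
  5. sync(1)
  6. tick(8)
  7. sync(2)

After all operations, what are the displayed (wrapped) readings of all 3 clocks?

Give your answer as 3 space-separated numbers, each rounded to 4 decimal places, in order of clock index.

Answer: 45.0000 29.2000 30.0000

Derivation:
After op 1 tick(2): ref=2.0000 raw=[3.0000 1.8000 1.8000]
After op 2 tick(9): ref=11.0000 raw=[16.5000 9.9000 9.9000]
After op 3 tick(6): ref=17.0000 raw=[25.5000 15.3000 15.3000]
After op 4 tick(5): ref=22.0000 raw=[33.0000 19.8000 19.8000]
After op 5 sync(1): ref=22.0000 raw=[33.0000 22.0000 19.8000]
After op 6 tick(8): ref=30.0000 raw=[45.0000 29.2000 27.0000]
After op 7 sync(2): ref=30.0000 raw=[45.0000 29.2000 30.0000]
Wrap final raw readings (mod 100): 45.0000 mod 100 = 45.0000; 29.2000 mod 100 = 29.2000; 30.0000 mod 100 = 30.0000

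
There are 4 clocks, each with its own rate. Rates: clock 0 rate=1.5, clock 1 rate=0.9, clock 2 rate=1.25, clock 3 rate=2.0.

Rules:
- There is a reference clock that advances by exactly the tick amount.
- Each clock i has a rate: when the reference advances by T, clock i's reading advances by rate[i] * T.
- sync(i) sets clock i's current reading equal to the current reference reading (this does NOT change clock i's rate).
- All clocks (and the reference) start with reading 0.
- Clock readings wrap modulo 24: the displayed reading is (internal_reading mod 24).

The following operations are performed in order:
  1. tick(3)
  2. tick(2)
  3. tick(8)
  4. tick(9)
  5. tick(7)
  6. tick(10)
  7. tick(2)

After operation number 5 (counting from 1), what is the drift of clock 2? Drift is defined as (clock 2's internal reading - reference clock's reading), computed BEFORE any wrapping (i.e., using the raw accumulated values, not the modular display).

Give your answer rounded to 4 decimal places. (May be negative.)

Answer: 7.2500

Derivation:
After op 1 tick(3): ref=3.0000 raw=[4.5000 2.7000 3.7500 6.0000]
After op 2 tick(2): ref=5.0000 raw=[7.5000 4.5000 6.2500 10.0000]
After op 3 tick(8): ref=13.0000 raw=[19.5000 11.7000 16.2500 26.0000]
After op 4 tick(9): ref=22.0000 raw=[33.0000 19.8000 27.5000 44.0000]
After op 5 tick(7): ref=29.0000 raw=[43.5000 26.1000 36.2500 58.0000]
Drift of clock 2 after op 5: 36.2500 - 29.0000 = 7.2500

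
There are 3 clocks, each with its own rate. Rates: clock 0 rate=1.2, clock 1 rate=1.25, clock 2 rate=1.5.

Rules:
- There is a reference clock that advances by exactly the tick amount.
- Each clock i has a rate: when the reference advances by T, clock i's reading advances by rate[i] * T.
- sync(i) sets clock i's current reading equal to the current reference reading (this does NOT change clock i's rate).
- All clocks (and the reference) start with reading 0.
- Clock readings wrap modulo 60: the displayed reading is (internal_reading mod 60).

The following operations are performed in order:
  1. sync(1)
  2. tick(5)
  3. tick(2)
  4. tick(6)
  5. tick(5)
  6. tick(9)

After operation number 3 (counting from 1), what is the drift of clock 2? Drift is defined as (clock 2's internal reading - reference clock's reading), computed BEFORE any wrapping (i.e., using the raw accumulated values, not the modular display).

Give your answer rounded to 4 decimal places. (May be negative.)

Answer: 3.5000

Derivation:
After op 1 sync(1): ref=0.0000 raw=[0.0000 0.0000 0.0000]
After op 2 tick(5): ref=5.0000 raw=[6.0000 6.2500 7.5000]
After op 3 tick(2): ref=7.0000 raw=[8.4000 8.7500 10.5000]
Drift of clock 2 after op 3: 10.5000 - 7.0000 = 3.5000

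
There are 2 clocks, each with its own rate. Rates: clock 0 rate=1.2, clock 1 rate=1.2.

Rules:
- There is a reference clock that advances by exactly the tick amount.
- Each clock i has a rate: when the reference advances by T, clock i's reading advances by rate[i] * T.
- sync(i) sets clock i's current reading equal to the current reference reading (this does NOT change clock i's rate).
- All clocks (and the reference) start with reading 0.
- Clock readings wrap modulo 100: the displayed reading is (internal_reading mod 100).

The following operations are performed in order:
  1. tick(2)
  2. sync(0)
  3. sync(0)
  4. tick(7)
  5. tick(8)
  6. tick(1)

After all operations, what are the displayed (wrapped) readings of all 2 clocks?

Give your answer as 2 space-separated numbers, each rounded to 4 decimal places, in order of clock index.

After op 1 tick(2): ref=2.0000 raw=[2.4000 2.4000]
After op 2 sync(0): ref=2.0000 raw=[2.0000 2.4000]
After op 3 sync(0): ref=2.0000 raw=[2.0000 2.4000]
After op 4 tick(7): ref=9.0000 raw=[10.4000 10.8000]
After op 5 tick(8): ref=17.0000 raw=[20.0000 20.4000]
After op 6 tick(1): ref=18.0000 raw=[21.2000 21.6000]
Wrap final raw readings (mod 100): 21.2000 mod 100 = 21.2000; 21.6000 mod 100 = 21.6000

Answer: 21.2000 21.6000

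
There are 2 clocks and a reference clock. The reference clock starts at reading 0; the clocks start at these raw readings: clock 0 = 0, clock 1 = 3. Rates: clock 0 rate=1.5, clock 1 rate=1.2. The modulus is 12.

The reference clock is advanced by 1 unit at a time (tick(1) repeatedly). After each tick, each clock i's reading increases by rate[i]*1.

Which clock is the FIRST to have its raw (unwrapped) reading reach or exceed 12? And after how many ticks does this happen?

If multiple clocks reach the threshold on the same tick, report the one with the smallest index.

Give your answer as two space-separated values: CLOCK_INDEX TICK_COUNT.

Answer: 0 8

Derivation:
clock 0: start=0, rate=1.5, needs 12-0 = 12; ticks = ceil(12/1.5) = ceil(8.0000) = 8; reading at tick 8 = 0 + 1.5*8 = 12.0000
clock 1: start=3, rate=1.2, needs 12-3 = 9; ticks = ceil(9/1.2) = ceil(7.5000) = 8; reading at tick 8 = 3 + 1.2*8 = 12.6000
Minimum tick count = 8; winners = [0, 1]; smallest index = 0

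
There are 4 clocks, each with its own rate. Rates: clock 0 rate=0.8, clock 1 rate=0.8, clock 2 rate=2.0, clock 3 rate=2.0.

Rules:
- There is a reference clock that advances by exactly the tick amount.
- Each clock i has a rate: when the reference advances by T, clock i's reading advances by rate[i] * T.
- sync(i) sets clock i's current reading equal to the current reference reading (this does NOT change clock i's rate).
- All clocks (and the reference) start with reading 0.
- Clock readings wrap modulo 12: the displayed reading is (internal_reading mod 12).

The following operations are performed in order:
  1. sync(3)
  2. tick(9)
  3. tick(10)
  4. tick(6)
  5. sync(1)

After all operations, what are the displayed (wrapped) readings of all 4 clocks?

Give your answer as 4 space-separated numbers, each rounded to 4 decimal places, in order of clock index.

After op 1 sync(3): ref=0.0000 raw=[0.0000 0.0000 0.0000 0.0000]
After op 2 tick(9): ref=9.0000 raw=[7.2000 7.2000 18.0000 18.0000]
After op 3 tick(10): ref=19.0000 raw=[15.2000 15.2000 38.0000 38.0000]
After op 4 tick(6): ref=25.0000 raw=[20.0000 20.0000 50.0000 50.0000]
After op 5 sync(1): ref=25.0000 raw=[20.0000 25.0000 50.0000 50.0000]
Wrap final raw readings (mod 12): 20.0000 mod 12 = 8.0000; 25.0000 mod 12 = 1.0000; 50.0000 mod 12 = 2.0000; 50.0000 mod 12 = 2.0000

Answer: 8.0000 1.0000 2.0000 2.0000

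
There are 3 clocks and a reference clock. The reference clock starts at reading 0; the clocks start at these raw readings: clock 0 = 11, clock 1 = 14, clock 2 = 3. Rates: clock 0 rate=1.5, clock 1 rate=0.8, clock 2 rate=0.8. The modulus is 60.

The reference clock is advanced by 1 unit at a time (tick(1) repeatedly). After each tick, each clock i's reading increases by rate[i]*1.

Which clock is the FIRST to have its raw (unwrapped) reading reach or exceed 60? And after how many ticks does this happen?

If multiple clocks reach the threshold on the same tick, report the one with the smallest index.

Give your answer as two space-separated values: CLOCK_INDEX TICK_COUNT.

clock 0: start=11, rate=1.5, needs 60-11 = 49; ticks = ceil(49/1.5) = ceil(32.6667) = 33; reading at tick 33 = 11 + 1.5*33 = 60.5000
clock 1: start=14, rate=0.8, needs 60-14 = 46; ticks = ceil(46/0.8) = ceil(57.5000) = 58; reading at tick 58 = 14 + 0.8*58 = 60.4000
clock 2: start=3, rate=0.8, needs 60-3 = 57; ticks = ceil(57/0.8) = ceil(71.2500) = 72; reading at tick 72 = 3 + 0.8*72 = 60.6000
Minimum tick count = 33; winners = [0]; smallest index = 0

Answer: 0 33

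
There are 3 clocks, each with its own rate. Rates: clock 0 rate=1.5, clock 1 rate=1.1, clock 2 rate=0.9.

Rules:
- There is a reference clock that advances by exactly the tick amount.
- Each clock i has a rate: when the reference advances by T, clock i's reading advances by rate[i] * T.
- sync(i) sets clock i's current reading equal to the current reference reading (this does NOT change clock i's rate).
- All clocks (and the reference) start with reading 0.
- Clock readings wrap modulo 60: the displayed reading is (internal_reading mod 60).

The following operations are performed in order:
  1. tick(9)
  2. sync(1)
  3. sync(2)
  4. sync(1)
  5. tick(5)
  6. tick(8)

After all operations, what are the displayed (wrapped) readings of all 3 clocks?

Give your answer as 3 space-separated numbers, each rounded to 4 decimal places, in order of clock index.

After op 1 tick(9): ref=9.0000 raw=[13.5000 9.9000 8.1000]
After op 2 sync(1): ref=9.0000 raw=[13.5000 9.0000 8.1000]
After op 3 sync(2): ref=9.0000 raw=[13.5000 9.0000 9.0000]
After op 4 sync(1): ref=9.0000 raw=[13.5000 9.0000 9.0000]
After op 5 tick(5): ref=14.0000 raw=[21.0000 14.5000 13.5000]
After op 6 tick(8): ref=22.0000 raw=[33.0000 23.3000 20.7000]
Wrap final raw readings (mod 60): 33.0000 mod 60 = 33.0000; 23.3000 mod 60 = 23.3000; 20.7000 mod 60 = 20.7000

Answer: 33.0000 23.3000 20.7000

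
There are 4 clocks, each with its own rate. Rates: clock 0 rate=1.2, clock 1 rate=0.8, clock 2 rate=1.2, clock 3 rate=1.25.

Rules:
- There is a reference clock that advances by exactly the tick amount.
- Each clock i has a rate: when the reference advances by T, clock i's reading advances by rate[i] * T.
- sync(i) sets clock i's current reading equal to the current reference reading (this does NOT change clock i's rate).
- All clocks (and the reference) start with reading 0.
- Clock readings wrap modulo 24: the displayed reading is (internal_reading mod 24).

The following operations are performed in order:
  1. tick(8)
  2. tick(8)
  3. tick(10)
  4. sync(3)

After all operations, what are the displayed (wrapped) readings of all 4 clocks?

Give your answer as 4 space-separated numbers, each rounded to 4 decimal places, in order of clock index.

Answer: 7.2000 20.8000 7.2000 2.0000

Derivation:
After op 1 tick(8): ref=8.0000 raw=[9.6000 6.4000 9.6000 10.0000]
After op 2 tick(8): ref=16.0000 raw=[19.2000 12.8000 19.2000 20.0000]
After op 3 tick(10): ref=26.0000 raw=[31.2000 20.8000 31.2000 32.5000]
After op 4 sync(3): ref=26.0000 raw=[31.2000 20.8000 31.2000 26.0000]
Wrap final raw readings (mod 24): 31.2000 mod 24 = 7.2000; 20.8000 mod 24 = 20.8000; 31.2000 mod 24 = 7.2000; 26.0000 mod 24 = 2.0000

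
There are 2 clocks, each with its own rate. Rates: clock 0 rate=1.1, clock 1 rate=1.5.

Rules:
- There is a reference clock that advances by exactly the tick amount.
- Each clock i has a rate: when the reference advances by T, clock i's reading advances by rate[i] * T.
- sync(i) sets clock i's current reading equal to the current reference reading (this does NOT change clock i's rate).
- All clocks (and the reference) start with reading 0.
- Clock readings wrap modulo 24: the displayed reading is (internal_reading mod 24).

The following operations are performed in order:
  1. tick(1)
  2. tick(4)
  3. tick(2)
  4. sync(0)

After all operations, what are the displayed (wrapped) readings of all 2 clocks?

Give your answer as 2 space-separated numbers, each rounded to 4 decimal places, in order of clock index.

Answer: 7.0000 10.5000

Derivation:
After op 1 tick(1): ref=1.0000 raw=[1.1000 1.5000]
After op 2 tick(4): ref=5.0000 raw=[5.5000 7.5000]
After op 3 tick(2): ref=7.0000 raw=[7.7000 10.5000]
After op 4 sync(0): ref=7.0000 raw=[7.0000 10.5000]
Wrap final raw readings (mod 24): 7.0000 mod 24 = 7.0000; 10.5000 mod 24 = 10.5000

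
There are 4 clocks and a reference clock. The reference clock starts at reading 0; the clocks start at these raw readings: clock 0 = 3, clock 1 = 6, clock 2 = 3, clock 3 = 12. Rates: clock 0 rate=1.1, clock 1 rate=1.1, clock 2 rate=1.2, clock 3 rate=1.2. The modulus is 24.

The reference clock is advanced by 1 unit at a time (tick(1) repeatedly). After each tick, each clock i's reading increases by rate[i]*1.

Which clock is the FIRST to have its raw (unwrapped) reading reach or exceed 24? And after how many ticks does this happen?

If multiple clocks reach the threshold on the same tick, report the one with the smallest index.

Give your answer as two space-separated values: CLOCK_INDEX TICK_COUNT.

Answer: 3 10

Derivation:
clock 0: start=3, rate=1.1, needs 24-3 = 21; ticks = ceil(21/1.1) = ceil(19.0909) = 20; reading at tick 20 = 3 + 1.1*20 = 25.0000
clock 1: start=6, rate=1.1, needs 24-6 = 18; ticks = ceil(18/1.1) = ceil(16.3636) = 17; reading at tick 17 = 6 + 1.1*17 = 24.7000
clock 2: start=3, rate=1.2, needs 24-3 = 21; ticks = ceil(21/1.2) = ceil(17.5000) = 18; reading at tick 18 = 3 + 1.2*18 = 24.6000
clock 3: start=12, rate=1.2, needs 24-12 = 12; ticks = ceil(12/1.2) = ceil(10.0000) = 10; reading at tick 10 = 12 + 1.2*10 = 24.0000
Minimum tick count = 10; winners = [3]; smallest index = 3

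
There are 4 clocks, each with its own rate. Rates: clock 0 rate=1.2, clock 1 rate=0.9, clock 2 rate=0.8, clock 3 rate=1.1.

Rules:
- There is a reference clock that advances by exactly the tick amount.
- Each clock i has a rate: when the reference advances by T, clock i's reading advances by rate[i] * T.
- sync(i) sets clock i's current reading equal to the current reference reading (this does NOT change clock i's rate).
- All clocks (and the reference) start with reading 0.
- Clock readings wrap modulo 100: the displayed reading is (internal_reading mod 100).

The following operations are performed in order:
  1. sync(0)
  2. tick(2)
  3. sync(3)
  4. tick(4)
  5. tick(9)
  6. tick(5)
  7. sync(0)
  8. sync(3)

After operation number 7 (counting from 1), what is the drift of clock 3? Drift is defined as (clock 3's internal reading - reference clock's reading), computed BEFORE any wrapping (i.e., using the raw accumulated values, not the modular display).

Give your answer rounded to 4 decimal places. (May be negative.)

Answer: 1.8000

Derivation:
After op 1 sync(0): ref=0.0000 raw=[0.0000 0.0000 0.0000 0.0000]
After op 2 tick(2): ref=2.0000 raw=[2.4000 1.8000 1.6000 2.2000]
After op 3 sync(3): ref=2.0000 raw=[2.4000 1.8000 1.6000 2.0000]
After op 4 tick(4): ref=6.0000 raw=[7.2000 5.4000 4.8000 6.4000]
After op 5 tick(9): ref=15.0000 raw=[18.0000 13.5000 12.0000 16.3000]
After op 6 tick(5): ref=20.0000 raw=[24.0000 18.0000 16.0000 21.8000]
After op 7 sync(0): ref=20.0000 raw=[20.0000 18.0000 16.0000 21.8000]
Drift of clock 3 after op 7: 21.8000 - 20.0000 = 1.8000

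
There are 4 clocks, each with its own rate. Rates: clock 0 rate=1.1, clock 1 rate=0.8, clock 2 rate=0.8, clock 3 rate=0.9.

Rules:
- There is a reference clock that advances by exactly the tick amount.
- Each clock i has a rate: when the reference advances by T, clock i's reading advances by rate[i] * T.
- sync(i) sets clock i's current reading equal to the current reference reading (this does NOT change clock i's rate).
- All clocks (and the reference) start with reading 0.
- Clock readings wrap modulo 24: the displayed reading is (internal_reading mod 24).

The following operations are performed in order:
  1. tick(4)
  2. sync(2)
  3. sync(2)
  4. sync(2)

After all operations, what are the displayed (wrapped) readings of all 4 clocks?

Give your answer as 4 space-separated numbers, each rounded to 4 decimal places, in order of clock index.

After op 1 tick(4): ref=4.0000 raw=[4.4000 3.2000 3.2000 3.6000]
After op 2 sync(2): ref=4.0000 raw=[4.4000 3.2000 4.0000 3.6000]
After op 3 sync(2): ref=4.0000 raw=[4.4000 3.2000 4.0000 3.6000]
After op 4 sync(2): ref=4.0000 raw=[4.4000 3.2000 4.0000 3.6000]
Wrap final raw readings (mod 24): 4.4000 mod 24 = 4.4000; 3.2000 mod 24 = 3.2000; 4.0000 mod 24 = 4.0000; 3.6000 mod 24 = 3.6000

Answer: 4.4000 3.2000 4.0000 3.6000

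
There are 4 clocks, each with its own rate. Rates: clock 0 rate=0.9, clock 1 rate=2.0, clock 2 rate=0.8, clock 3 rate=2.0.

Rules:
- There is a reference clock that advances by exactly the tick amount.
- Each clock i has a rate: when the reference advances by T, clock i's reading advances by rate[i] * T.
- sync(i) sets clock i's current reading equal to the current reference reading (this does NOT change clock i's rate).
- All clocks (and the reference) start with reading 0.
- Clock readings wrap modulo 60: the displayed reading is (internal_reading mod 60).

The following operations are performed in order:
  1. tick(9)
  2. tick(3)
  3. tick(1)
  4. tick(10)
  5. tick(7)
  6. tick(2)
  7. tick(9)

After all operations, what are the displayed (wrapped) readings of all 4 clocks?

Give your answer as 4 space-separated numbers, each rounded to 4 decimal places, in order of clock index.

Answer: 36.9000 22.0000 32.8000 22.0000

Derivation:
After op 1 tick(9): ref=9.0000 raw=[8.1000 18.0000 7.2000 18.0000]
After op 2 tick(3): ref=12.0000 raw=[10.8000 24.0000 9.6000 24.0000]
After op 3 tick(1): ref=13.0000 raw=[11.7000 26.0000 10.4000 26.0000]
After op 4 tick(10): ref=23.0000 raw=[20.7000 46.0000 18.4000 46.0000]
After op 5 tick(7): ref=30.0000 raw=[27.0000 60.0000 24.0000 60.0000]
After op 6 tick(2): ref=32.0000 raw=[28.8000 64.0000 25.6000 64.0000]
After op 7 tick(9): ref=41.0000 raw=[36.9000 82.0000 32.8000 82.0000]
Wrap final raw readings (mod 60): 36.9000 mod 60 = 36.9000; 82.0000 mod 60 = 22.0000; 32.8000 mod 60 = 32.8000; 82.0000 mod 60 = 22.0000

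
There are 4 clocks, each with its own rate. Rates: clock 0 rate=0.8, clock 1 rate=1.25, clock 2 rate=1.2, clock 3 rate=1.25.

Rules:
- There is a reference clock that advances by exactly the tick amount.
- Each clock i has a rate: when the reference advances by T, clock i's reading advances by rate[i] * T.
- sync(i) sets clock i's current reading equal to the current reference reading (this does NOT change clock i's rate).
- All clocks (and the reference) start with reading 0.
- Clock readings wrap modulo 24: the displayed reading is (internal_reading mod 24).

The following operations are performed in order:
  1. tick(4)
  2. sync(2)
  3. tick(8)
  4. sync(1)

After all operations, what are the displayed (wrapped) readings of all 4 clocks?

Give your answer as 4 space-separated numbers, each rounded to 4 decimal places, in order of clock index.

Answer: 9.6000 12.0000 13.6000 15.0000

Derivation:
After op 1 tick(4): ref=4.0000 raw=[3.2000 5.0000 4.8000 5.0000]
After op 2 sync(2): ref=4.0000 raw=[3.2000 5.0000 4.0000 5.0000]
After op 3 tick(8): ref=12.0000 raw=[9.6000 15.0000 13.6000 15.0000]
After op 4 sync(1): ref=12.0000 raw=[9.6000 12.0000 13.6000 15.0000]
Wrap final raw readings (mod 24): 9.6000 mod 24 = 9.6000; 12.0000 mod 24 = 12.0000; 13.6000 mod 24 = 13.6000; 15.0000 mod 24 = 15.0000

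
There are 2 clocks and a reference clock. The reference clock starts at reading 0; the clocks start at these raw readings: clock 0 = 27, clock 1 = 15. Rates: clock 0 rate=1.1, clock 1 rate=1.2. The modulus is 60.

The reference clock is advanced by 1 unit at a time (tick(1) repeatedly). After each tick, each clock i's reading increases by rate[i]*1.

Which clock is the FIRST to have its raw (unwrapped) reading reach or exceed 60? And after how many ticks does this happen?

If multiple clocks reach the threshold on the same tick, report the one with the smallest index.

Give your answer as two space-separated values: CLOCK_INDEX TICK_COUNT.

Answer: 0 30

Derivation:
clock 0: start=27, rate=1.1, needs 60-27 = 33; ticks = ceil(33/1.1) = ceil(30.0000) = 30; reading at tick 30 = 27 + 1.1*30 = 60.0000
clock 1: start=15, rate=1.2, needs 60-15 = 45; ticks = ceil(45/1.2) = ceil(37.5000) = 38; reading at tick 38 = 15 + 1.2*38 = 60.6000
Minimum tick count = 30; winners = [0]; smallest index = 0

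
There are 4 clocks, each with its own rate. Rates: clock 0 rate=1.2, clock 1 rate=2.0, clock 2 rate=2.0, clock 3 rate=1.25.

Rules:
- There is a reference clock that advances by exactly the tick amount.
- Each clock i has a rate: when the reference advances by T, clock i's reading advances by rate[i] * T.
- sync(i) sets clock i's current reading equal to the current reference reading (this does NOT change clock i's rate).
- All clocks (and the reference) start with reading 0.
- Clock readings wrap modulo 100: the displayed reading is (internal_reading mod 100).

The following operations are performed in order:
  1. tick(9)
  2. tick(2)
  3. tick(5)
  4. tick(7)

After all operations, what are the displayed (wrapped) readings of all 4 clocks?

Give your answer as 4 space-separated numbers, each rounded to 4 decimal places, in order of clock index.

After op 1 tick(9): ref=9.0000 raw=[10.8000 18.0000 18.0000 11.2500]
After op 2 tick(2): ref=11.0000 raw=[13.2000 22.0000 22.0000 13.7500]
After op 3 tick(5): ref=16.0000 raw=[19.2000 32.0000 32.0000 20.0000]
After op 4 tick(7): ref=23.0000 raw=[27.6000 46.0000 46.0000 28.7500]
Wrap final raw readings (mod 100): 27.6000 mod 100 = 27.6000; 46.0000 mod 100 = 46.0000; 46.0000 mod 100 = 46.0000; 28.7500 mod 100 = 28.7500

Answer: 27.6000 46.0000 46.0000 28.7500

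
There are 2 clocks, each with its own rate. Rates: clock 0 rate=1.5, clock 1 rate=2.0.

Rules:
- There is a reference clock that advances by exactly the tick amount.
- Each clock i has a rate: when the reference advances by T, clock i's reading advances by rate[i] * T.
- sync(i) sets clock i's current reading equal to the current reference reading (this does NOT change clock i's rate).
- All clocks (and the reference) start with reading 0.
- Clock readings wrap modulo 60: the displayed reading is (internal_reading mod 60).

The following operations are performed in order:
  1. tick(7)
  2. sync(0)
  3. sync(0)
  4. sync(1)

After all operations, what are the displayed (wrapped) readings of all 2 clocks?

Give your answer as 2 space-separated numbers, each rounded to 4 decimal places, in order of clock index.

After op 1 tick(7): ref=7.0000 raw=[10.5000 14.0000]
After op 2 sync(0): ref=7.0000 raw=[7.0000 14.0000]
After op 3 sync(0): ref=7.0000 raw=[7.0000 14.0000]
After op 4 sync(1): ref=7.0000 raw=[7.0000 7.0000]
Wrap final raw readings (mod 60): 7.0000 mod 60 = 7.0000; 7.0000 mod 60 = 7.0000

Answer: 7.0000 7.0000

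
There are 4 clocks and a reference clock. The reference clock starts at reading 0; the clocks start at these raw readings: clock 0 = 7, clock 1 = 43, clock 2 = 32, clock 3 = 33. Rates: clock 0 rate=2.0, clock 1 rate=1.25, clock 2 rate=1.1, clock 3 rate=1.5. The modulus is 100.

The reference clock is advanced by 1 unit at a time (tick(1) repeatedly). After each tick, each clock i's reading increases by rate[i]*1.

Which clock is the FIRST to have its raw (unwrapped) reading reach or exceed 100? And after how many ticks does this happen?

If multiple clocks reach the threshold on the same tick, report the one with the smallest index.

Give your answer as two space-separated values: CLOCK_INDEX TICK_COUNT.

Answer: 3 45

Derivation:
clock 0: start=7, rate=2.0, needs 100-7 = 93; ticks = ceil(93/2.0) = ceil(46.5000) = 47; reading at tick 47 = 7 + 2.0*47 = 101.0000
clock 1: start=43, rate=1.25, needs 100-43 = 57; ticks = ceil(57/1.25) = ceil(45.6000) = 46; reading at tick 46 = 43 + 1.25*46 = 100.5000
clock 2: start=32, rate=1.1, needs 100-32 = 68; ticks = ceil(68/1.1) = ceil(61.8182) = 62; reading at tick 62 = 32 + 1.1*62 = 100.2000
clock 3: start=33, rate=1.5, needs 100-33 = 67; ticks = ceil(67/1.5) = ceil(44.6667) = 45; reading at tick 45 = 33 + 1.5*45 = 100.5000
Minimum tick count = 45; winners = [3]; smallest index = 3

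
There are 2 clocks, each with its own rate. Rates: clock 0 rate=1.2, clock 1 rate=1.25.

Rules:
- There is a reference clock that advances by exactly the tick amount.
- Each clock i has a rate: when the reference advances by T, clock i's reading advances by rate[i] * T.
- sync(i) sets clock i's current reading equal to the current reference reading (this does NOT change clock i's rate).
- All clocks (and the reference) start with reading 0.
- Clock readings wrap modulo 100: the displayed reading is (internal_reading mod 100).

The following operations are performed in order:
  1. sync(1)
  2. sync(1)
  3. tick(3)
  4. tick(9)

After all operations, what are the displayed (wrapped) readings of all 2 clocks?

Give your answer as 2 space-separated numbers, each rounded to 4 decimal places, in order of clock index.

Answer: 14.4000 15.0000

Derivation:
After op 1 sync(1): ref=0.0000 raw=[0.0000 0.0000]
After op 2 sync(1): ref=0.0000 raw=[0.0000 0.0000]
After op 3 tick(3): ref=3.0000 raw=[3.6000 3.7500]
After op 4 tick(9): ref=12.0000 raw=[14.4000 15.0000]
Wrap final raw readings (mod 100): 14.4000 mod 100 = 14.4000; 15.0000 mod 100 = 15.0000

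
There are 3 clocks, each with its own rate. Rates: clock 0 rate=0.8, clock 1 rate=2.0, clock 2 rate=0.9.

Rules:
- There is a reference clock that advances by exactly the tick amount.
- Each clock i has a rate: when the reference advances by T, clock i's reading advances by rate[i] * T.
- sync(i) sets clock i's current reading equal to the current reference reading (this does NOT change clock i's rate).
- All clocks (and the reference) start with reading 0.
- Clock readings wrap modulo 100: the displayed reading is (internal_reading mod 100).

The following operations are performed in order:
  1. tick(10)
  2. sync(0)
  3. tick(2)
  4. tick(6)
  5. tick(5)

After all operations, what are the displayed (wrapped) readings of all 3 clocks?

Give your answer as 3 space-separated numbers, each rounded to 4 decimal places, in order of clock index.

After op 1 tick(10): ref=10.0000 raw=[8.0000 20.0000 9.0000]
After op 2 sync(0): ref=10.0000 raw=[10.0000 20.0000 9.0000]
After op 3 tick(2): ref=12.0000 raw=[11.6000 24.0000 10.8000]
After op 4 tick(6): ref=18.0000 raw=[16.4000 36.0000 16.2000]
After op 5 tick(5): ref=23.0000 raw=[20.4000 46.0000 20.7000]
Wrap final raw readings (mod 100): 20.4000 mod 100 = 20.4000; 46.0000 mod 100 = 46.0000; 20.7000 mod 100 = 20.7000

Answer: 20.4000 46.0000 20.7000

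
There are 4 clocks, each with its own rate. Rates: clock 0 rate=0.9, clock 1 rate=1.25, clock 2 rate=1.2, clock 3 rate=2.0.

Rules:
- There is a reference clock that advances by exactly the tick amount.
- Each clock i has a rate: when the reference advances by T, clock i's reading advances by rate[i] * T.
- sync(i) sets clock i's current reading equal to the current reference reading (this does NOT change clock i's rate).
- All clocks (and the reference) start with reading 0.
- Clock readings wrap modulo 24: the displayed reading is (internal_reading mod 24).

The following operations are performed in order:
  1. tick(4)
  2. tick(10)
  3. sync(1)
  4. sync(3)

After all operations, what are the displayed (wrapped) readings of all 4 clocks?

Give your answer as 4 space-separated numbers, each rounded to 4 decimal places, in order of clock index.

Answer: 12.6000 14.0000 16.8000 14.0000

Derivation:
After op 1 tick(4): ref=4.0000 raw=[3.6000 5.0000 4.8000 8.0000]
After op 2 tick(10): ref=14.0000 raw=[12.6000 17.5000 16.8000 28.0000]
After op 3 sync(1): ref=14.0000 raw=[12.6000 14.0000 16.8000 28.0000]
After op 4 sync(3): ref=14.0000 raw=[12.6000 14.0000 16.8000 14.0000]
Wrap final raw readings (mod 24): 12.6000 mod 24 = 12.6000; 14.0000 mod 24 = 14.0000; 16.8000 mod 24 = 16.8000; 14.0000 mod 24 = 14.0000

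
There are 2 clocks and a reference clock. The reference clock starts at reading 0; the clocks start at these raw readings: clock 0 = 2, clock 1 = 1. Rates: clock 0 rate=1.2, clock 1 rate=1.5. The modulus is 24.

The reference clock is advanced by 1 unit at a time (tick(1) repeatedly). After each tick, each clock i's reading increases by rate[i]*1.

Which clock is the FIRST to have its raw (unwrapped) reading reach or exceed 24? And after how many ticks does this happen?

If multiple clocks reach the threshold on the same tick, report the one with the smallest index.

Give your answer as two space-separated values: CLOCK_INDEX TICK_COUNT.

clock 0: start=2, rate=1.2, needs 24-2 = 22; ticks = ceil(22/1.2) = ceil(18.3333) = 19; reading at tick 19 = 2 + 1.2*19 = 24.8000
clock 1: start=1, rate=1.5, needs 24-1 = 23; ticks = ceil(23/1.5) = ceil(15.3333) = 16; reading at tick 16 = 1 + 1.5*16 = 25.0000
Minimum tick count = 16; winners = [1]; smallest index = 1

Answer: 1 16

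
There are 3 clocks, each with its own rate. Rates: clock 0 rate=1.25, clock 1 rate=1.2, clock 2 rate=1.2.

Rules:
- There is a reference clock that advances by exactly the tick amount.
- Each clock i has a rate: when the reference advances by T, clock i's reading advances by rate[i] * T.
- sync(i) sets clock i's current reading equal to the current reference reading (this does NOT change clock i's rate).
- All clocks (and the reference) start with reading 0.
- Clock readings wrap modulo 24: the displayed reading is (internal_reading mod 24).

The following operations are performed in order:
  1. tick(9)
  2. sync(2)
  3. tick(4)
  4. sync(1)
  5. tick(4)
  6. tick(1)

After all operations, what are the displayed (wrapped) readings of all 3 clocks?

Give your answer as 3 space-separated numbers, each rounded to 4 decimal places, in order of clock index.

Answer: 22.5000 19.0000 19.8000

Derivation:
After op 1 tick(9): ref=9.0000 raw=[11.2500 10.8000 10.8000]
After op 2 sync(2): ref=9.0000 raw=[11.2500 10.8000 9.0000]
After op 3 tick(4): ref=13.0000 raw=[16.2500 15.6000 13.8000]
After op 4 sync(1): ref=13.0000 raw=[16.2500 13.0000 13.8000]
After op 5 tick(4): ref=17.0000 raw=[21.2500 17.8000 18.6000]
After op 6 tick(1): ref=18.0000 raw=[22.5000 19.0000 19.8000]
Wrap final raw readings (mod 24): 22.5000 mod 24 = 22.5000; 19.0000 mod 24 = 19.0000; 19.8000 mod 24 = 19.8000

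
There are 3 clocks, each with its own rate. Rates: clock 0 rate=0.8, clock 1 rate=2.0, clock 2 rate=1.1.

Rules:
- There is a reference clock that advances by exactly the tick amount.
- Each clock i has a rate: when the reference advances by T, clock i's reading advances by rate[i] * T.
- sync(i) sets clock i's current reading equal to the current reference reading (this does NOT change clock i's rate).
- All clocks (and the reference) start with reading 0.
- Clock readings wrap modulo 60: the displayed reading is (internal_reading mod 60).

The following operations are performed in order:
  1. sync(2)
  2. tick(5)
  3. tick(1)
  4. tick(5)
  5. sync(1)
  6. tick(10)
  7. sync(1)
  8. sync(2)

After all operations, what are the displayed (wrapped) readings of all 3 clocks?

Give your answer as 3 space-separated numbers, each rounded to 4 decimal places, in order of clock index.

After op 1 sync(2): ref=0.0000 raw=[0.0000 0.0000 0.0000]
After op 2 tick(5): ref=5.0000 raw=[4.0000 10.0000 5.5000]
After op 3 tick(1): ref=6.0000 raw=[4.8000 12.0000 6.6000]
After op 4 tick(5): ref=11.0000 raw=[8.8000 22.0000 12.1000]
After op 5 sync(1): ref=11.0000 raw=[8.8000 11.0000 12.1000]
After op 6 tick(10): ref=21.0000 raw=[16.8000 31.0000 23.1000]
After op 7 sync(1): ref=21.0000 raw=[16.8000 21.0000 23.1000]
After op 8 sync(2): ref=21.0000 raw=[16.8000 21.0000 21.0000]
Wrap final raw readings (mod 60): 16.8000 mod 60 = 16.8000; 21.0000 mod 60 = 21.0000; 21.0000 mod 60 = 21.0000

Answer: 16.8000 21.0000 21.0000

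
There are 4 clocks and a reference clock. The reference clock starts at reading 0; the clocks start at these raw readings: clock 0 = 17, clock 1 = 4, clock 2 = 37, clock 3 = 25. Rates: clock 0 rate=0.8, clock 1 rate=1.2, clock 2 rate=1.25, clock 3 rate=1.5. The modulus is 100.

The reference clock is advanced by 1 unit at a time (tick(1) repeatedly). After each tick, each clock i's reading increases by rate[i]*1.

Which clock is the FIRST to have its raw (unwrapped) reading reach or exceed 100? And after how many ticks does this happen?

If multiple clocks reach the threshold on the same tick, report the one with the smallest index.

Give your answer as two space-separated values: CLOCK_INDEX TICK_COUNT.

clock 0: start=17, rate=0.8, needs 100-17 = 83; ticks = ceil(83/0.8) = ceil(103.7500) = 104; reading at tick 104 = 17 + 0.8*104 = 100.2000
clock 1: start=4, rate=1.2, needs 100-4 = 96; ticks = ceil(96/1.2) = ceil(80.0000) = 80; reading at tick 80 = 4 + 1.2*80 = 100.0000
clock 2: start=37, rate=1.25, needs 100-37 = 63; ticks = ceil(63/1.25) = ceil(50.4000) = 51; reading at tick 51 = 37 + 1.25*51 = 100.7500
clock 3: start=25, rate=1.5, needs 100-25 = 75; ticks = ceil(75/1.5) = ceil(50.0000) = 50; reading at tick 50 = 25 + 1.5*50 = 100.0000
Minimum tick count = 50; winners = [3]; smallest index = 3

Answer: 3 50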